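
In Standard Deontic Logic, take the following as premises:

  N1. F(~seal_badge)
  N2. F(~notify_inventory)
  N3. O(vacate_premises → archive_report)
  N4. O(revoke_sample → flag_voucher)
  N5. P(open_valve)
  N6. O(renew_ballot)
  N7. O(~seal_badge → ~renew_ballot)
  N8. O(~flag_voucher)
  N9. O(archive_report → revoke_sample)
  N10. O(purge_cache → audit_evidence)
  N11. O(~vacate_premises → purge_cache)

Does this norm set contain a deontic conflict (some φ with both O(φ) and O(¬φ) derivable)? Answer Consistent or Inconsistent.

Consistent

Premise 7 is O(~seal_badge → ~renew_ballot), but O(~seal_badge) is not derivable from the premises, so it does not yield O(~renew_ballot).
So O(~renew_ballot) is not derivable, and the apparent clash with O(renew_ballot) does not arise.
A world satisfying every obligation exists (e.g. archive_report=false, audit_evidence=true, flag_voucher=false, notify_inventory=true, open_valve=false, purge_cache=true, renew_ballot=true, revoke_sample=false, seal_badge=true, vacate_premises=false); no atom is both obligatory and forbidden, so the set is consistent.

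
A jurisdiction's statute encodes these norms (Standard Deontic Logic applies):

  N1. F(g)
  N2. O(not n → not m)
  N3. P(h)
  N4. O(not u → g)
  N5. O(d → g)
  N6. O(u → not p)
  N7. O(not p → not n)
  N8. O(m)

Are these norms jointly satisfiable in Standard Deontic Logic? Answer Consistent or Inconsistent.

Inconsistent

Premise 8 states O(m) outright.
Premise 2, O(not n → not m), contraposes to O(m → n); with O(m) we get O(n).
Premise 7, O(not p → not n), contraposes to O(n → p); with O(n) we get O(p).
Premise 6, O(u → not p), contraposes to O(p → not u); with O(p) we get O(not u).
From O(not u) and premise 4, O(not u → g), we obtain O(g).
Yet premise 1 is F(g), i.e. O(not g).
We now have both O(g) and O(not g) — g is simultaneously obligatory and forbidden, violating the D-axiom.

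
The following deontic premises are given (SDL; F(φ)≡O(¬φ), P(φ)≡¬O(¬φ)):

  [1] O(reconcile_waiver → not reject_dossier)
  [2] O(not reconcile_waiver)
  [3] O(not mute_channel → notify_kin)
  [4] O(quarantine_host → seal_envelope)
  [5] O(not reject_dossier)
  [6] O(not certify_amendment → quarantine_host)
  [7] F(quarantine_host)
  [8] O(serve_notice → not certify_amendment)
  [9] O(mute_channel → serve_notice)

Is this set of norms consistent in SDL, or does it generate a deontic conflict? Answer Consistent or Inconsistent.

Premise 1 is O(reconcile_waiver → not reject_dossier); even if O(not reject_dossier) held, inferring O(reconcile_waiver) would be affirming the consequent — invalid.
So O(reconcile_waiver) is not derivable, and the apparent clash with O(not reconcile_waiver) does not arise.
A world satisfying every obligation exists (e.g. certify_amendment=true, mute_channel=false, notify_kin=true, quarantine_host=false, reconcile_waiver=false, reject_dossier=false, seal_envelope=false, serve_notice=false); no atom is both obligatory and forbidden, so the set is consistent.

Consistent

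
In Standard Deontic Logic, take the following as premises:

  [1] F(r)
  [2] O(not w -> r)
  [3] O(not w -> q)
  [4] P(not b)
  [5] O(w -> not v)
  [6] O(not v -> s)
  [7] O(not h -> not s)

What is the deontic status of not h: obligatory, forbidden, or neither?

Forbidden

Premise 1, F(r), is equivalent to O(not r).
Premise 2, O(not w -> r), contraposes to O(not r -> w); with O(not r) we get O(w).
Applying K to premise 5 (O(w -> not v)) and O(w) yields O(not v).
From O(not v) and premise 6, O(not v -> s), we obtain O(s).
Premise 7 is O(not h -> not s); contrapositively O(s -> h). Since O(s) holds, K gives O(h).
Premises 3, 4 do not contribute to this derivation.
Thus O(h), which is F(not h): not h is forbidden.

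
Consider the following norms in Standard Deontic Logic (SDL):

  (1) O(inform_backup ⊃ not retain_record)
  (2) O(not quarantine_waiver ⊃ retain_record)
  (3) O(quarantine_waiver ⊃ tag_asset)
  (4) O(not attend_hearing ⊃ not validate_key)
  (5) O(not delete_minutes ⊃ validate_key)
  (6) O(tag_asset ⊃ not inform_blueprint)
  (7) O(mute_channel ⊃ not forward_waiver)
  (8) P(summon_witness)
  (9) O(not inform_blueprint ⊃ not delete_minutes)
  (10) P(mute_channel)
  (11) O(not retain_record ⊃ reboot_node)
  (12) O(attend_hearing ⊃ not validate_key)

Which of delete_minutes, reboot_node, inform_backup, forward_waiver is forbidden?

inform_backup

Premises 12 and 4 cover both cases: O(attend_hearing ⊃ not validate_key) and O(not attend_hearing ⊃ not validate_key). Since attend_hearing ∨ not attend_hearing is a tautology, O(not validate_key) follows.
The contrapositive of premise 5 (O(not delete_minutes ⊃ validate_key)) is O(not validate_key ⊃ delete_minutes), and O(not validate_key) is already established, so O(delete_minutes).
Premise 9 is O(not inform_blueprint ⊃ not delete_minutes); contrapositively O(delete_minutes ⊃ inform_blueprint). Since O(delete_minutes) holds, K gives O(inform_blueprint).
Premise 6 is O(tag_asset ⊃ not inform_blueprint); contrapositively O(inform_blueprint ⊃ not tag_asset). Since O(inform_blueprint) holds, K gives O(not tag_asset).
The contrapositive of premise 3 (O(quarantine_waiver ⊃ tag_asset)) is O(not tag_asset ⊃ not quarantine_waiver), and O(not tag_asset) is already established, so O(not quarantine_waiver).
Premise 2 is O(not quarantine_waiver ⊃ retain_record); since O(not quarantine_waiver), deontic closure gives O(retain_record).
Premise 1 is O(inform_backup ⊃ not retain_record); contrapositively O(retain_record ⊃ not inform_backup). Since O(retain_record) holds, K gives O(not inform_backup).
So O(not inform_backup) holds, i.e. inform_backup is forbidden. None of the other listed options is forbidden under the premises.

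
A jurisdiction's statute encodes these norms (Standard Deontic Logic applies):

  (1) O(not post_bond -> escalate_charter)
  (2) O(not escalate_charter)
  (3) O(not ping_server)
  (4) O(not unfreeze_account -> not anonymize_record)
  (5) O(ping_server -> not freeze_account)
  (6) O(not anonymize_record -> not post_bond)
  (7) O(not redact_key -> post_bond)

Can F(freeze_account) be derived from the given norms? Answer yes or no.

Premise 5 is O(ping_server -> not freeze_account), but O(ping_server) is not derivable from the premises, so it does not yield O(not freeze_account).
No other premise forces O(not freeze_account). An ideal world satisfying every premise can still have freeze_account true, so F(freeze_account) is not derivable.

No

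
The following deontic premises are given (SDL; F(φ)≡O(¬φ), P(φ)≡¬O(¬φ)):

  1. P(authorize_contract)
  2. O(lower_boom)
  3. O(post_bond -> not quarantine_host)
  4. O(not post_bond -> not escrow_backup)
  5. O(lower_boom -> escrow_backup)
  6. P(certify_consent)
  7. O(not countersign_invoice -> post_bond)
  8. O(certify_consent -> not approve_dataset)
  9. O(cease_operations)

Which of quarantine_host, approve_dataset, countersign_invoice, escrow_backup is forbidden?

Premise 2 states O(lower_boom) outright.
From O(lower_boom) and premise 5, O(lower_boom -> escrow_backup), we obtain O(escrow_backup).
Premise 4, O(not post_bond -> not escrow_backup), contraposes to O(escrow_backup -> post_bond); with O(escrow_backup) we get O(post_bond).
From O(post_bond) and premise 3, O(post_bond -> not quarantine_host), we obtain O(not quarantine_host).
So O(not quarantine_host) holds, i.e. quarantine_host is forbidden. None of the other listed options is forbidden under the premises.

quarantine_host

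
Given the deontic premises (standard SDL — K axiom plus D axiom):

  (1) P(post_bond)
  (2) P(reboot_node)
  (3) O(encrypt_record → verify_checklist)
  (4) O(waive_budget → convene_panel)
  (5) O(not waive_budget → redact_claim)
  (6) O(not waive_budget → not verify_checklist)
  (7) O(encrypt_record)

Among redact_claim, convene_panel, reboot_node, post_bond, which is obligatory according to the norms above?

Premise 7 states O(encrypt_record) outright.
With premise 3, O(encrypt_record → verify_checklist), the K-axiom yields O(verify_checklist).
The contrapositive of premise 6 (O(not waive_budget → not verify_checklist)) is O(verify_checklist → waive_budget), and O(verify_checklist) is already established, so O(waive_budget).
From O(waive_budget) and premise 4, O(waive_budget → convene_panel), we obtain O(convene_panel).
So O(convene_panel) holds — convene_panel is obligatory. None of the other listed options is made obligatory by any chain of premises.

convene_panel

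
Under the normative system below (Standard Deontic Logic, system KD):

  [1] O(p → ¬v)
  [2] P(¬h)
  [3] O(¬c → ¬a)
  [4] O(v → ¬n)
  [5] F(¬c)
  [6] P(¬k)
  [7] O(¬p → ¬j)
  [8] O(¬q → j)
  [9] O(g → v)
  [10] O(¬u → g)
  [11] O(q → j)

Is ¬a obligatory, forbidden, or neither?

Neither

Premise 3 is O(¬c → ¬a), but O(¬c) is not derivable from the premises, so it does not yield O(¬a).
No premise or chain of K-axiom applications forces O(¬a), and none forces O(a). So ¬a is neither obligatory nor forbidden under these norms.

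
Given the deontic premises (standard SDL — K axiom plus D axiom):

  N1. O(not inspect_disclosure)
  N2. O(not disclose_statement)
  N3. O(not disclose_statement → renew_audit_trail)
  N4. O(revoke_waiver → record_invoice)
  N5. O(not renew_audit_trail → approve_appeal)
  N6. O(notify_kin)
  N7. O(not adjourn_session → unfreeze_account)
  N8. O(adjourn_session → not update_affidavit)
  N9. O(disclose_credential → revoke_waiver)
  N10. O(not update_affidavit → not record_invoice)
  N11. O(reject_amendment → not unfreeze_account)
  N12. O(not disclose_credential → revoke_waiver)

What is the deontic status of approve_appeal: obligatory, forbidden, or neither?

Premise 5 is O(not renew_audit_trail → approve_appeal), but O(not renew_audit_trail) is not derivable from the premises, so it does not yield O(approve_appeal).
No premise or chain of K-axiom applications forces O(approve_appeal), and none forces O(not approve_appeal). So approve_appeal is neither obligatory nor forbidden under these norms.

Neither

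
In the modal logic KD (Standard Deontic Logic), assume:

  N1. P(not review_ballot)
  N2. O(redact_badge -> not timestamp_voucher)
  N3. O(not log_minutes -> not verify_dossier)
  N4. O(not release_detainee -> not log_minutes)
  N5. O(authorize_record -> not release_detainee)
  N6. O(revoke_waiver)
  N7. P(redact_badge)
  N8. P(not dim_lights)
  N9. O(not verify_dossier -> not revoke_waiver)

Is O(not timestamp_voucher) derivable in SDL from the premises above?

No

Premise 2 is O(redact_badge -> not timestamp_voucher), but O(redact_badge) is not derivable from the premises (the permission P(redact_badge) asserts only not O(not redact_badge), not O(redact_badge)), so it does not yield O(not timestamp_voucher).
No other premise forces O(not timestamp_voucher). An ideal world satisfying every premise can still have not timestamp_voucher false, so O(not timestamp_voucher) is not derivable.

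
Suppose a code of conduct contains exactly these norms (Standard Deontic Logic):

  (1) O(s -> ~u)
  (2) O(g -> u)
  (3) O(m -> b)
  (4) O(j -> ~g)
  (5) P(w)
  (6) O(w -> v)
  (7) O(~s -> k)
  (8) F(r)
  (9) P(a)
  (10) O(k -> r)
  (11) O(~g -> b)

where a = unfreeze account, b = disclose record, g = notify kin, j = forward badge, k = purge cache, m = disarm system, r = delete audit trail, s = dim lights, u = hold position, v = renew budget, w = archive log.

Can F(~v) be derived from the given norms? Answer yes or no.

No

Premise 6 is O(w -> v), but O(w) is not derivable from the premises (the permission P(w) asserts only ~O(~w), not O(w)), so it does not yield O(v).
No other premise forces O(v). An ideal world satisfying every premise can still have ~v true, so F(~v) is not derivable.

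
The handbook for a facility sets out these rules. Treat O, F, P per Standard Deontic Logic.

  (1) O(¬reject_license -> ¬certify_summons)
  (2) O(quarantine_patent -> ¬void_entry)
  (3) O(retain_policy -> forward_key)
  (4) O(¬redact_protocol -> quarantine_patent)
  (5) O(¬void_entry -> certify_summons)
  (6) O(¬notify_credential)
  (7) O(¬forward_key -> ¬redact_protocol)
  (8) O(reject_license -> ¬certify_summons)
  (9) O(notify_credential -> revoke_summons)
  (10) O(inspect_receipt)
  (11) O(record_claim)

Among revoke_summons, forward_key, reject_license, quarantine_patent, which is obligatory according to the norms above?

forward_key

Premises 1 and 8 are O(¬reject_license -> ¬certify_summons) and O(reject_license -> ¬certify_summons); every ideal world satisfies ¬reject_license or reject_license, so in either case ¬certify_summons holds — hence O(¬certify_summons).
Premise 5 is O(¬void_entry -> certify_summons); contrapositively O(¬certify_summons -> void_entry). Since O(¬certify_summons) holds, K gives O(void_entry).
Premise 2 is O(quarantine_patent -> ¬void_entry); contrapositively O(void_entry -> ¬quarantine_patent). Since O(void_entry) holds, K gives O(¬quarantine_patent).
Premise 4, O(¬redact_protocol -> quarantine_patent), contraposes to O(¬quarantine_patent -> redact_protocol); with O(¬quarantine_patent) we get O(redact_protocol).
The contrapositive of premise 7 (O(¬forward_key -> ¬redact_protocol)) is O(redact_protocol -> forward_key), and O(redact_protocol) is already established, so O(forward_key).
So O(forward_key) holds — forward_key is obligatory. None of the other listed options is made obligatory by any chain of premises.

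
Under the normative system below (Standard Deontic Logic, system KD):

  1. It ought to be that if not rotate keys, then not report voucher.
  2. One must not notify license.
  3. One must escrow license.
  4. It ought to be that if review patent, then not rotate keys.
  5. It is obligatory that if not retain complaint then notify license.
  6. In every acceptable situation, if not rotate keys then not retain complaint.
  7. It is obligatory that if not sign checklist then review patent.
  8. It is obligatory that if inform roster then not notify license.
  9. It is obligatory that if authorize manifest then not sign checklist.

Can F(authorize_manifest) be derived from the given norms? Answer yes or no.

Premise 2, F(notify_license), is equivalent to O(¬notify_license).
Premise 5, O(¬retain_complaint → notify_license), contraposes to O(¬notify_license → retain_complaint); with O(¬notify_license) we get O(retain_complaint).
Premise 6, O(¬rotate_keys → ¬retain_complaint), contraposes to O(retain_complaint → rotate_keys); with O(retain_complaint) we get O(rotate_keys).
Premise 4 is O(review_patent → ¬rotate_keys); contrapositively O(rotate_keys → ¬review_patent). Since O(rotate_keys) holds, K gives O(¬review_patent).
Premise 7, O(¬sign_checklist → review_patent), contraposes to O(¬review_patent → sign_checklist); with O(¬review_patent) we get O(sign_checklist).
The contrapositive of premise 9 (O(authorize_manifest → ¬sign_checklist)) is O(sign_checklist → ¬authorize_manifest), and O(sign_checklist) is already established, so O(¬authorize_manifest).
Premises 1, 3, 8 do not contribute to this derivation.
So O(¬authorize_manifest) holds, i.e. F(authorize_manifest). The claim follows.

Yes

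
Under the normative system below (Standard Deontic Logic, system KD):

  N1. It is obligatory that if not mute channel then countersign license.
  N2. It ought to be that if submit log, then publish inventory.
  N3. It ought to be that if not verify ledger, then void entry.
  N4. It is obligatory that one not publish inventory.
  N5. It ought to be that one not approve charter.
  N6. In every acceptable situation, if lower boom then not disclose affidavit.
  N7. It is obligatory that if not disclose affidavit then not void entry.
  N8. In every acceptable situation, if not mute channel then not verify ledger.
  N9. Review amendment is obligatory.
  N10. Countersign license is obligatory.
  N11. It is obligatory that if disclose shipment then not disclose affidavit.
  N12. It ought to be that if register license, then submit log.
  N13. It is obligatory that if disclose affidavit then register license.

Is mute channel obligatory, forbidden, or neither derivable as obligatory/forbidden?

Premise 4 states O(¬publish_inventory) outright.
Premise 2, O(submit_log → publish_inventory), contraposes to O(¬publish_inventory → ¬submit_log); with O(¬publish_inventory) we get O(¬submit_log).
Premise 12 is O(register_license → submit_log); contrapositively O(¬submit_log → ¬register_license). Since O(¬submit_log) holds, K gives O(¬register_license).
Premise 13, O(disclose_affidavit → register_license), contraposes to O(¬register_license → ¬disclose_affidavit); with O(¬register_license) we get O(¬disclose_affidavit).
With premise 7, O(¬disclose_affidavit → ¬void_entry), the K-axiom yields O(¬void_entry).
Premise 3 is O(¬verify_ledger → void_entry); contrapositively O(¬void_entry → verify_ledger). Since O(¬void_entry) holds, K gives O(verify_ledger).
The contrapositive of premise 8 (O(¬mute_channel → ¬verify_ledger)) is O(verify_ledger → mute_channel), and O(verify_ledger) is already established, so O(mute_channel).
Premises 1, 5, 6, 9, 10, 11 do not contribute to this derivation.
Hence mute_channel is obligatory.

Obligatory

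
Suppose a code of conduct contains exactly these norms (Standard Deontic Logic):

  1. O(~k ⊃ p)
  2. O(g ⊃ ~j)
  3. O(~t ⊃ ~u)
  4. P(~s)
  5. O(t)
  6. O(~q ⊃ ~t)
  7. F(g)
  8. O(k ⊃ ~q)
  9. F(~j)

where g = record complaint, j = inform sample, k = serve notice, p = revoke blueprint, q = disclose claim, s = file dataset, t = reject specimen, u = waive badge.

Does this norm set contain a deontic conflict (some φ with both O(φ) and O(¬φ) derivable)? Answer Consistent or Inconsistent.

Premise 2 is O(g ⊃ ~j), but O(g) is not derivable from the premises, so it does not yield O(~j).
So O(~j) is not derivable, and the apparent clash with O(j) does not arise.
A world satisfying every obligation exists (e.g. g=false, j=true, k=false, p=true, q=true, s=false, t=true, u=false); no atom is both obligatory and forbidden, so the set is consistent.

Consistent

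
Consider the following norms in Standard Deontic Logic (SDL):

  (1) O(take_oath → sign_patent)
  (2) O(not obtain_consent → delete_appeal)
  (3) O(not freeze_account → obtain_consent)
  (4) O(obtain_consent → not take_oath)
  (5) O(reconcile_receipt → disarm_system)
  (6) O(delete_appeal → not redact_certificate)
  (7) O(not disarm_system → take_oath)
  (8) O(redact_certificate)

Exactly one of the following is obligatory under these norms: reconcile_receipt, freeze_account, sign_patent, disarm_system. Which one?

disarm_system

Premise 8 states O(redact_certificate) outright.
Premise 6, O(delete_appeal → not redact_certificate), contraposes to O(redact_certificate → not delete_appeal); with O(redact_certificate) we get O(not delete_appeal).
The contrapositive of premise 2 (O(not obtain_consent → delete_appeal)) is O(not delete_appeal → obtain_consent), and O(not delete_appeal) is already established, so O(obtain_consent).
Premise 4 is O(obtain_consent → not take_oath); since O(obtain_consent), deontic closure gives O(not take_oath).
The contrapositive of premise 7 (O(not disarm_system → take_oath)) is O(not take_oath → disarm_system), and O(not take_oath) is already established, so O(disarm_system).
So O(disarm_system) holds — disarm_system is obligatory. None of the other listed options is made obligatory by any chain of premises.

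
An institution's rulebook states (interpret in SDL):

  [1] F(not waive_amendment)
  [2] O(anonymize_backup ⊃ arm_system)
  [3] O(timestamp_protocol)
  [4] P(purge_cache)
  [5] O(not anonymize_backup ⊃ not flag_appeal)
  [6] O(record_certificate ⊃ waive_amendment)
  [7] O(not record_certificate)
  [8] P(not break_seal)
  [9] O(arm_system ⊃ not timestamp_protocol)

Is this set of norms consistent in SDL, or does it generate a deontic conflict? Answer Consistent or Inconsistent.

Premise 6 is O(record_certificate ⊃ waive_amendment); even if O(waive_amendment) held, inferring O(record_certificate) would be affirming the consequent — invalid.
So O(record_certificate) is not derivable, and the apparent clash with O(not record_certificate) does not arise.
A world satisfying every obligation exists (e.g. anonymize_backup=false, arm_system=false, break_seal=false, flag_appeal=false, purge_cache=false, record_certificate=false, timestamp_protocol=true, waive_amendment=true); no atom is both obligatory and forbidden, so the set is consistent.

Consistent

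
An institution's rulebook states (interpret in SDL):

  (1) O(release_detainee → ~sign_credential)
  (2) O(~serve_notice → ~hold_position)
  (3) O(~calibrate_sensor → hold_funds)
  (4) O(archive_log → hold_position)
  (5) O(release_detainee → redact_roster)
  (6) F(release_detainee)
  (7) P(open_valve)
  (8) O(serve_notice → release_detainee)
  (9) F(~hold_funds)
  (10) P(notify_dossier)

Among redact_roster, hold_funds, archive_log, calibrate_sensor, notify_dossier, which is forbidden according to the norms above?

F(release_detainee) at premise 6 means O(~release_detainee).
Premise 8 is O(serve_notice → release_detainee); contrapositively O(~release_detainee → ~serve_notice). Since O(~release_detainee) holds, K gives O(~serve_notice).
With premise 2, O(~serve_notice → ~hold_position), the K-axiom yields O(~hold_position).
Premise 4 is O(archive_log → hold_position); contrapositively O(~hold_position → ~archive_log). Since O(~hold_position) holds, K gives O(~archive_log).
So O(~archive_log) holds, i.e. archive_log is forbidden. None of the other listed options is forbidden under the premises.

archive_log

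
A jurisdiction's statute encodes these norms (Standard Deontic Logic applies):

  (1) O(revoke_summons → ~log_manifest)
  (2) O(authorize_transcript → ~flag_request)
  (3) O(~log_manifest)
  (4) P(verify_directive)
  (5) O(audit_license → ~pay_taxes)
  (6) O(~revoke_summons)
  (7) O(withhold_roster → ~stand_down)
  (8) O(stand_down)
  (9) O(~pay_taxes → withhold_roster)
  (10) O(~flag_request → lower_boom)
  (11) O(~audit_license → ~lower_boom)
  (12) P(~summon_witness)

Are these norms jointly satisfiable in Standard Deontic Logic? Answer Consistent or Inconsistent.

Premise 1 is O(revoke_summons → ~log_manifest); even if O(~log_manifest) held, inferring O(revoke_summons) would be affirming the consequent — invalid.
So O(revoke_summons) is not derivable, and the apparent clash with O(~revoke_summons) does not arise.
A world satisfying every obligation exists (e.g. audit_license=false, authorize_transcript=false, flag_request=true, log_manifest=false, lower_boom=false, pay_taxes=true, revoke_summons=false, stand_down=true, summon_witness=false, verify_directive=false, withhold_roster=false); no atom is both obligatory and forbidden, so the set is consistent.

Consistent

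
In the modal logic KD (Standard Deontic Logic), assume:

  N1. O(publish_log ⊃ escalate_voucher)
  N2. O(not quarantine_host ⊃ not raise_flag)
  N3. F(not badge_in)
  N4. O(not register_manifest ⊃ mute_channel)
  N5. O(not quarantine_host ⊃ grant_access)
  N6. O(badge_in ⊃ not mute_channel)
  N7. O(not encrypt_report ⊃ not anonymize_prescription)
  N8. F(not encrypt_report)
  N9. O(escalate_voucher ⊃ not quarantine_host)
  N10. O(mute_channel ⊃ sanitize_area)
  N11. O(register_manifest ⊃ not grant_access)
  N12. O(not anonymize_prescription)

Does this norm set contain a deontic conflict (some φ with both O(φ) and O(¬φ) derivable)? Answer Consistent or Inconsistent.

Consistent

Premise 7 is O(not encrypt_report ⊃ not anonymize_prescription); even if O(not anonymize_prescription) held, inferring O(not encrypt_report) would be affirming the consequent — invalid.
So O(not encrypt_report) is not derivable, and the apparent clash with O(encrypt_report) does not arise.
A world satisfying every obligation exists (e.g. anonymize_prescription=false, badge_in=true, encrypt_report=true, escalate_voucher=false, grant_access=false, mute_channel=false, publish_log=false, quarantine_host=true, raise_flag=false, register_manifest=true, sanitize_area=false); no atom is both obligatory and forbidden, so the set is consistent.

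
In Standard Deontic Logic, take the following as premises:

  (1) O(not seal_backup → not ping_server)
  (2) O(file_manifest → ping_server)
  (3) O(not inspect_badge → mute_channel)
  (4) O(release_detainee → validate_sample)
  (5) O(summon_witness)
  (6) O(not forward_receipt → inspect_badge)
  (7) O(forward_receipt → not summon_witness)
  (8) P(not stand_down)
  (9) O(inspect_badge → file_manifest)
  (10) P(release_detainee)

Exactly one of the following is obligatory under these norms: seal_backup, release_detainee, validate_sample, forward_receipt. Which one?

Premise 5 states O(summon_witness) outright.
Premise 7 is O(forward_receipt → not summon_witness); contrapositively O(summon_witness → not forward_receipt). Since O(summon_witness) holds, K gives O(not forward_receipt).
With premise 6, O(not forward_receipt → inspect_badge), the K-axiom yields O(inspect_badge).
From O(inspect_badge) and premise 9, O(inspect_badge → file_manifest), we obtain O(file_manifest).
Applying K to premise 2 (O(file_manifest → ping_server)) and O(file_manifest) yields O(ping_server).
Premise 1, O(not seal_backup → not ping_server), contraposes to O(ping_server → seal_backup); with O(ping_server) we get O(seal_backup).
So O(seal_backup) holds — seal_backup is obligatory. None of the other listed options is made obligatory by any chain of premises.

seal_backup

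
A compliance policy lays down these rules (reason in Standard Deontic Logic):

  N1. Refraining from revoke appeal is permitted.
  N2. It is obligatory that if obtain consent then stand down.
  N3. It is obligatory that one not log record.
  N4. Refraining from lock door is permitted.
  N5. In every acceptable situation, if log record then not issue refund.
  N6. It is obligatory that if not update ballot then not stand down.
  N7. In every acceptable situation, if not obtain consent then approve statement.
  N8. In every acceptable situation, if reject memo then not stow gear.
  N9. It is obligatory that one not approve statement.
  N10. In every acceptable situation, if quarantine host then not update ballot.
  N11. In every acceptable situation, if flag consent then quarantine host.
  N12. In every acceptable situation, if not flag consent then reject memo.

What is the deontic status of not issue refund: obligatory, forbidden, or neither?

Neither

Premise 5 is O(log_record → ¬issue_refund), but O(log_record) is not derivable from the premises, so it does not yield O(¬issue_refund).
No premise or chain of K-axiom applications forces O(¬issue_refund), and none forces O(issue_refund). So ¬issue_refund is neither obligatory nor forbidden under these norms.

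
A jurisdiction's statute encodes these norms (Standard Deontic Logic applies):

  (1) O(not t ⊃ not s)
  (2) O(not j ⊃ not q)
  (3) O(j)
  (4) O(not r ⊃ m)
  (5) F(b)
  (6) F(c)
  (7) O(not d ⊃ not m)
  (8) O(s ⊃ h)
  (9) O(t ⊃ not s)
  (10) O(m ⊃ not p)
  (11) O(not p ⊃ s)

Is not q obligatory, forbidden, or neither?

Premise 2 is O(not j ⊃ not q), but O(not j) is not derivable from the premises, so it does not yield O(not q).
No premise or chain of K-axiom applications forces O(not q), and none forces O(q). So not q is neither obligatory nor forbidden under these norms.

Neither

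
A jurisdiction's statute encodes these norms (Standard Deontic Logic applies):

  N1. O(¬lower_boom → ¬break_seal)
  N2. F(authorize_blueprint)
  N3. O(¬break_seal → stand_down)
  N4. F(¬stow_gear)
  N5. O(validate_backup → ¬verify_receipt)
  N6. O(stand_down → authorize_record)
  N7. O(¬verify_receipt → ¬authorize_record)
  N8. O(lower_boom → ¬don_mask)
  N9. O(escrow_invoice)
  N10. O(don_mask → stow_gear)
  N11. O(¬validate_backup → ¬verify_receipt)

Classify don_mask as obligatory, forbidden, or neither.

Forbidden

Premises 5 and 11 cover both cases: O(validate_backup → ¬verify_receipt) and O(¬validate_backup → ¬verify_receipt). Since validate_backup ∨ ¬validate_backup is a tautology, O(¬verify_receipt) follows.
Premise 7 is O(¬verify_receipt → ¬authorize_record); since O(¬verify_receipt), deontic closure gives O(¬authorize_record).
Premise 6 is O(stand_down → authorize_record); contrapositively O(¬authorize_record → ¬stand_down). Since O(¬authorize_record) holds, K gives O(¬stand_down).
Premise 3 is O(¬break_seal → stand_down); contrapositively O(¬stand_down → break_seal). Since O(¬stand_down) holds, K gives O(break_seal).
The contrapositive of premise 1 (O(¬lower_boom → ¬break_seal)) is O(break_seal → lower_boom), and O(break_seal) is already established, so O(lower_boom).
With premise 8, O(lower_boom → ¬don_mask), the K-axiom yields O(¬don_mask).
Premises 2, 4, 9, 10 do not contribute to this derivation.
Thus O(¬don_mask), which is F(don_mask): don_mask is forbidden.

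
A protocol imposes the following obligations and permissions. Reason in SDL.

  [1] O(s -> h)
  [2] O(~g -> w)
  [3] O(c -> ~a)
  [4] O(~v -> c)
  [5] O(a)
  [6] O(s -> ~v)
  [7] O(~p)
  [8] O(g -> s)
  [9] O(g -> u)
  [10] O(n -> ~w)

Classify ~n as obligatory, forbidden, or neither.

Premise 5 states O(a) outright.
Premise 3 is O(c -> ~a); contrapositively O(a -> ~c). Since O(a) holds, K gives O(~c).
The contrapositive of premise 4 (O(~v -> c)) is O(~c -> v), and O(~c) is already established, so O(v).
The contrapositive of premise 6 (O(s -> ~v)) is O(v -> ~s), and O(v) is already established, so O(~s).
Premise 8 is O(g -> s); contrapositively O(~s -> ~g). Since O(~s) holds, K gives O(~g).
With premise 2, O(~g -> w), the K-axiom yields O(w).
Premise 10 is O(n -> ~w); contrapositively O(w -> ~n). Since O(w) holds, K gives O(~n).
Premises 1, 7, 9 do not contribute to this derivation.
Hence ~n is obligatory.

Obligatory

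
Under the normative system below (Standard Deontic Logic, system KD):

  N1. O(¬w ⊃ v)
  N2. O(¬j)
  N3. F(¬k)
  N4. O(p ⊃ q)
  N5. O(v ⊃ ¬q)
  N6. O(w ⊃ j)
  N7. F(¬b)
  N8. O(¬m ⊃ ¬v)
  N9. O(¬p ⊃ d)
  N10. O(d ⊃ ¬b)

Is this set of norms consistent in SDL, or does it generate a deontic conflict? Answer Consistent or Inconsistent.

Inconsistent

Premise 7, F(¬b), is equivalent to O(b).
The contrapositive of premise 10 (O(d ⊃ ¬b)) is O(b ⊃ ¬d), and O(b) is already established, so O(¬d).
Premise 9, O(¬p ⊃ d), contraposes to O(¬d ⊃ p); with O(¬d) we get O(p).
From O(p) and premise 4, O(p ⊃ q), we obtain O(q).
The contrapositive of premise 5 (O(v ⊃ ¬q)) is O(q ⊃ ¬v), and O(q) is already established, so O(¬v).
Premise 1 is O(¬w ⊃ v); contrapositively O(¬v ⊃ w). Since O(¬v) holds, K gives O(w).
Applying K to premise 6 (O(w ⊃ j)) and O(w) yields O(j).
But premise 2 directly asserts O(¬j).
We now have both O(j) and O(¬j) — j is simultaneously obligatory and forbidden, violating the D-axiom.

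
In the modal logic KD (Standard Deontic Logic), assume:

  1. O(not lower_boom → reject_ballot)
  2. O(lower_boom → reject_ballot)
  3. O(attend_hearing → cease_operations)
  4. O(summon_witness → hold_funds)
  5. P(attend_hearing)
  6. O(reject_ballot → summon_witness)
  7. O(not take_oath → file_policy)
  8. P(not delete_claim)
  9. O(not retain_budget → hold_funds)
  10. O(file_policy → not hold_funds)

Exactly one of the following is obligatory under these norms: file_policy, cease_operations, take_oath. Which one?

Premises 2 and 1 are O(lower_boom → reject_ballot) and O(not lower_boom → reject_ballot); every ideal world satisfies lower_boom or not lower_boom, so in either case reject_ballot holds — hence O(reject_ballot).
Applying K to premise 6 (O(reject_ballot → summon_witness)) and O(reject_ballot) yields O(summon_witness).
Applying K to premise 4 (O(summon_witness → hold_funds)) and O(summon_witness) yields O(hold_funds).
Premise 10, O(file_policy → not hold_funds), contraposes to O(hold_funds → not file_policy); with O(hold_funds) we get O(not file_policy).
The contrapositive of premise 7 (O(not take_oath → file_policy)) is O(not file_policy → take_oath), and O(not file_policy) is already established, so O(take_oath).
So O(take_oath) holds — take_oath is obligatory. None of the other listed options is made obligatory by any chain of premises.

take_oath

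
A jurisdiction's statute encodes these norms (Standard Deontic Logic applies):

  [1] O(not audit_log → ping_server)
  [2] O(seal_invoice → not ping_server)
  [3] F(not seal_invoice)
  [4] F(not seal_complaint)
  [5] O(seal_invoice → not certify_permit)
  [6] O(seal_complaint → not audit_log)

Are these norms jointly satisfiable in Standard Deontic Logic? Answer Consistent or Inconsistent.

Inconsistent

Premise 4, F(not seal_complaint), is equivalent to O(seal_complaint).
From O(seal_complaint) and premise 6, O(seal_complaint → not audit_log), we obtain O(not audit_log).
With premise 1, O(not audit_log → ping_server), the K-axiom yields O(ping_server).
Premise 2, O(seal_invoice → not ping_server), contraposes to O(ping_server → not seal_invoice); with O(ping_server) we get O(not seal_invoice).
But premise 3, F(not seal_invoice), means O(seal_invoice).
We now have both O(not seal_invoice) and O(seal_invoice) — seal_invoice is simultaneously obligatory and forbidden, violating the D-axiom.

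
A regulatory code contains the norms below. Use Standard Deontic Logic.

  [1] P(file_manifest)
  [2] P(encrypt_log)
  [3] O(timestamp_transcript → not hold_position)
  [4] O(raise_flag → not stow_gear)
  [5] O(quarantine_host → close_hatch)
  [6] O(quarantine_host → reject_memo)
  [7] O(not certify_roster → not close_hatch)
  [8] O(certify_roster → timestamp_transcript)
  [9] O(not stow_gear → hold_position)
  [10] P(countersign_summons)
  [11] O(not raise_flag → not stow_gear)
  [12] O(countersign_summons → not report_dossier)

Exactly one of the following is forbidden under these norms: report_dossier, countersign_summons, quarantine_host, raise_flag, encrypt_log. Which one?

Premises 4 and 11 cover both cases: O(raise_flag → not stow_gear) and O(not raise_flag → not stow_gear). Since raise_flag ∨ not raise_flag is a tautology, O(not stow_gear) follows.
With premise 9, O(not stow_gear → hold_position), the K-axiom yields O(hold_position).
Premise 3 is O(timestamp_transcript → not hold_position); contrapositively O(hold_position → not timestamp_transcript). Since O(hold_position) holds, K gives O(not timestamp_transcript).
Premise 8, O(certify_roster → timestamp_transcript), contraposes to O(not timestamp_transcript → not certify_roster); with O(not timestamp_transcript) we get O(not certify_roster).
From O(not certify_roster) and premise 7, O(not certify_roster → not close_hatch), we obtain O(not close_hatch).
Premise 5, O(quarantine_host → close_hatch), contraposes to O(not close_hatch → not quarantine_host); with O(not close_hatch) we get O(not quarantine_host).
So O(not quarantine_host) holds, i.e. quarantine_host is forbidden. None of the other listed options is forbidden under the premises.

quarantine_host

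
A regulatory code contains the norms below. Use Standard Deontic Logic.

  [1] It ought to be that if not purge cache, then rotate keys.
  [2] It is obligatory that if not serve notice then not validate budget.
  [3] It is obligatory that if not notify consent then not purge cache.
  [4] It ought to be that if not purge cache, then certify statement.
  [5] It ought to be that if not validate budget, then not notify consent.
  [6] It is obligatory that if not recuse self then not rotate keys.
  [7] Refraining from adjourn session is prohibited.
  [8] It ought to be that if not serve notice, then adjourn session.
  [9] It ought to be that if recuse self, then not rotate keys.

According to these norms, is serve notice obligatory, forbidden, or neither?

Obligatory

Premises 6 and 9 are O(¬recuse_self → ¬rotate_keys) and O(recuse_self → ¬rotate_keys); every ideal world satisfies ¬recuse_self or recuse_self, so in either case ¬rotate_keys holds — hence O(¬rotate_keys).
Premise 1 is O(¬purge_cache → rotate_keys); contrapositively O(¬rotate_keys → purge_cache). Since O(¬rotate_keys) holds, K gives O(purge_cache).
The contrapositive of premise 3 (O(¬notify_consent → ¬purge_cache)) is O(purge_cache → notify_consent), and O(purge_cache) is already established, so O(notify_consent).
Premise 5 is O(¬validate_budget → ¬notify_consent); contrapositively O(notify_consent → validate_budget). Since O(notify_consent) holds, K gives O(validate_budget).
Premise 2 is O(¬serve_notice → ¬validate_budget); contrapositively O(validate_budget → serve_notice). Since O(validate_budget) holds, K gives O(serve_notice).
Premises 4, 7, 8 do not contribute to this derivation.
Hence serve_notice is obligatory.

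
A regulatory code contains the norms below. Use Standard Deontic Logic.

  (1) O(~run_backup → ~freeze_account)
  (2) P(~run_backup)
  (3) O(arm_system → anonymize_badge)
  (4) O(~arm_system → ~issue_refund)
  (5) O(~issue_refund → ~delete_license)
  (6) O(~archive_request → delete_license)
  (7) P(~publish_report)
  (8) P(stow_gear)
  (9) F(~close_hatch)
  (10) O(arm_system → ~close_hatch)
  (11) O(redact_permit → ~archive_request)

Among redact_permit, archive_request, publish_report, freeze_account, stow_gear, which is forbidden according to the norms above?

F(~close_hatch) at premise 9 means O(close_hatch).
The contrapositive of premise 10 (O(arm_system → ~close_hatch)) is O(close_hatch → ~arm_system), and O(close_hatch) is already established, so O(~arm_system).
Premise 4 is O(~arm_system → ~issue_refund); since O(~arm_system), deontic closure gives O(~issue_refund).
With premise 5, O(~issue_refund → ~delete_license), the K-axiom yields O(~delete_license).
The contrapositive of premise 6 (O(~archive_request → delete_license)) is O(~delete_license → archive_request), and O(~delete_license) is already established, so O(archive_request).
Premise 11 is O(redact_permit → ~archive_request); contrapositively O(archive_request → ~redact_permit). Since O(archive_request) holds, K gives O(~redact_permit).
So O(~redact_permit) holds, i.e. redact_permit is forbidden. None of the other listed options is forbidden under the premises.

redact_permit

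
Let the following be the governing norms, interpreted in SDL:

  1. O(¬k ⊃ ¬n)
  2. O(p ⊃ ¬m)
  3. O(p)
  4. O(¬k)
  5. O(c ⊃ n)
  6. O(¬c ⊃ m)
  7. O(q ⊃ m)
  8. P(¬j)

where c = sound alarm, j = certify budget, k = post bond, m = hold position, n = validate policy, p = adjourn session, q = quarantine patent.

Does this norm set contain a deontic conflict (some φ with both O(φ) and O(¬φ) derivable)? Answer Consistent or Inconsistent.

Inconsistent

Premise 4 gives O(¬k).
With premise 1, O(¬k ⊃ ¬n), the K-axiom yields O(¬n).
Premise 5 is O(c ⊃ n); contrapositively O(¬n ⊃ ¬c). Since O(¬n) holds, K gives O(¬c).
Applying K to premise 6 (O(¬c ⊃ m)) and O(¬c) yields O(m).
The contrapositive of premise 2 (O(p ⊃ ¬m)) is O(m ⊃ ¬p), and O(m) is already established, so O(¬p).
Yet premise 3 states O(p).
We now have both O(¬p) and O(p) — p is simultaneously obligatory and forbidden, violating the D-axiom.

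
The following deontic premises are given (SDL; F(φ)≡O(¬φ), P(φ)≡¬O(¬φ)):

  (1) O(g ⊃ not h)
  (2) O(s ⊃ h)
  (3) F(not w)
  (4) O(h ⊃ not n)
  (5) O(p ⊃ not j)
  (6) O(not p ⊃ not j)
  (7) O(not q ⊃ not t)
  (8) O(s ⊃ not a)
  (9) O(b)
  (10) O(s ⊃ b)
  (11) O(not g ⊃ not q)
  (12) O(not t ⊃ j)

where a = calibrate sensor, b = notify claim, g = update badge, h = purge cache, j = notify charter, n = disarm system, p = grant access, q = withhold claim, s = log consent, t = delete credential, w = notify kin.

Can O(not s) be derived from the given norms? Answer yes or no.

Yes

Premises 5 and 6 cover both cases: O(p ⊃ not j) and O(not p ⊃ not j). Since p ∨ not p is a tautology, O(not j) follows.
Premise 12 is O(not t ⊃ j); contrapositively O(not j ⊃ t). Since O(not j) holds, K gives O(t).
Premise 7, O(not q ⊃ not t), contraposes to O(t ⊃ q); with O(t) we get O(q).
Premise 11, O(not g ⊃ not q), contraposes to O(q ⊃ g); with O(q) we get O(g).
From O(g) and premise 1, O(g ⊃ not h), we obtain O(not h).
Premise 2 is O(s ⊃ h); contrapositively O(not h ⊃ not s). Since O(not h) holds, K gives O(not s).
Premises 3, 4, 8, 9, 10 do not contribute to this derivation.
So O(not s) follows.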